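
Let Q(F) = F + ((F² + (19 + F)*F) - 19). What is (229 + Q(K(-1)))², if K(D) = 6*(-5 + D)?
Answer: 4334724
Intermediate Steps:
K(D) = -30 + 6*D
Q(F) = -19 + F + F² + F*(19 + F) (Q(F) = F + ((F² + F*(19 + F)) - 19) = F + (-19 + F² + F*(19 + F)) = -19 + F + F² + F*(19 + F))
(229 + Q(K(-1)))² = (229 + (-19 + 2*(-30 + 6*(-1))² + 20*(-30 + 6*(-1))))² = (229 + (-19 + 2*(-30 - 6)² + 20*(-30 - 6)))² = (229 + (-19 + 2*(-36)² + 20*(-36)))² = (229 + (-19 + 2*1296 - 720))² = (229 + (-19 + 2592 - 720))² = (229 + 1853)² = 2082² = 4334724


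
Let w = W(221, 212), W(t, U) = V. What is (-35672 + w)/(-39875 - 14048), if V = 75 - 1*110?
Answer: 35707/53923 ≈ 0.66218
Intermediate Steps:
V = -35 (V = 75 - 110 = -35)
W(t, U) = -35
w = -35
(-35672 + w)/(-39875 - 14048) = (-35672 - 35)/(-39875 - 14048) = -35707/(-53923) = -35707*(-1/53923) = 35707/53923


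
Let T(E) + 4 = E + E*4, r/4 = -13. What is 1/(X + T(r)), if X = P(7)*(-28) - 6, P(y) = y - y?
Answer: -1/270 ≈ -0.0037037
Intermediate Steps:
r = -52 (r = 4*(-13) = -52)
P(y) = 0
T(E) = -4 + 5*E (T(E) = -4 + (E + E*4) = -4 + (E + 4*E) = -4 + 5*E)
X = -6 (X = 0*(-28) - 6 = 0 - 6 = -6)
1/(X + T(r)) = 1/(-6 + (-4 + 5*(-52))) = 1/(-6 + (-4 - 260)) = 1/(-6 - 264) = 1/(-270) = -1/270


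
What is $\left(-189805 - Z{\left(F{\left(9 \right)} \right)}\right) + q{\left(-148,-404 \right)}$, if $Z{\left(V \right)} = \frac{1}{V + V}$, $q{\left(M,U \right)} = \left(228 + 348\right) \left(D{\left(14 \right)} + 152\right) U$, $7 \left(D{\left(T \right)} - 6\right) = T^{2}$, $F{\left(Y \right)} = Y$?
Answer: $- \frac{782509483}{18} \approx -4.3473 \cdot 10^{7}$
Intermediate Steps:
$D{\left(T \right)} = 6 + \frac{T^{2}}{7}$
$q{\left(M,U \right)} = 107136 U$ ($q{\left(M,U \right)} = \left(228 + 348\right) \left(\left(6 + \frac{14^{2}}{7}\right) + 152\right) U = 576 \left(\left(6 + \frac{1}{7} \cdot 196\right) + 152\right) U = 576 \left(\left(6 + 28\right) + 152\right) U = 576 \left(34 + 152\right) U = 576 \cdot 186 U = 107136 U$)
$Z{\left(V \right)} = \frac{1}{2 V}$
$\left(-189805 - Z{\left(F{\left(9 \right)} \right)}\right) + q{\left(-148,-404 \right)} = \left(-189805 - \frac{1}{2 \cdot 9}\right) + 107136 \left(-404\right) = \left(-189805 - \frac{1}{2} \cdot \frac{1}{9}\right) - 43282944 = \left(-189805 - \frac{1}{18}\right) - 43282944 = - \frac{3416491}{18} - 43282944 = - \frac{782509483}{18}$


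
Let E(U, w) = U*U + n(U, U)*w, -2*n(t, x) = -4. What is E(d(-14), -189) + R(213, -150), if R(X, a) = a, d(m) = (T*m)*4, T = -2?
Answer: 12016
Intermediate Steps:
n(t, x) = 2 (n(t, x) = -½*(-4) = 2)
d(m) = -8*m (d(m) = -2*m*4 = -8*m)
E(U, w) = U² + 2*w (E(U, w) = U*U + 2*w = U² + 2*w)
E(d(-14), -189) + R(213, -150) = ((-8*(-14))² + 2*(-189)) - 150 = (112² - 378) - 150 = (12544 - 378) - 150 = 12166 - 150 = 12016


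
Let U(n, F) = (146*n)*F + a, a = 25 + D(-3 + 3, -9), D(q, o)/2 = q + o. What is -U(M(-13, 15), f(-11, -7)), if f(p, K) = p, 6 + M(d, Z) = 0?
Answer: -9643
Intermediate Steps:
M(d, Z) = -6 (M(d, Z) = -6 + 0 = -6)
D(q, o) = 2*o + 2*q (D(q, o) = 2*(q + o) = 2*(o + q) = 2*o + 2*q)
a = 7 (a = 25 + (2*(-9) + 2*(-3 + 3)) = 25 + (-18 + 2*0) = 25 + (-18 + 0) = 25 - 18 = 7)
U(n, F) = 7 + 146*F*n (U(n, F) = (146*n)*F + 7 = 146*F*n + 7 = 7 + 146*F*n)
-U(M(-13, 15), f(-11, -7)) = -(7 + 146*(-11)*(-6)) = -(7 + 9636) = -1*9643 = -9643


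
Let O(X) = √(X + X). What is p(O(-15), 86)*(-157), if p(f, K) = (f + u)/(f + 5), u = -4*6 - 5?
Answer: 3611/11 - 5338*I*√30/55 ≈ 328.27 - 531.59*I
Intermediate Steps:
O(X) = √2*√X (O(X) = √(2*X) = √2*√X)
u = -29 (u = -24 - 5 = -29)
p(f, K) = (-29 + f)/(5 + f) (p(f, K) = (f - 29)/(f + 5) = (-29 + f)/(5 + f))
p(O(-15), 86)*(-157) = ((-29 + √2*√(-15))/(5 + √2*√(-15)))*(-157) = ((-29 + √2*(I*√15))/(5 + √2*(I*√15)))*(-157) = ((-29 + I*√30)/(5 + I*√30))*(-157) = -157*(-29 + I*√30)/(5 + I*√30)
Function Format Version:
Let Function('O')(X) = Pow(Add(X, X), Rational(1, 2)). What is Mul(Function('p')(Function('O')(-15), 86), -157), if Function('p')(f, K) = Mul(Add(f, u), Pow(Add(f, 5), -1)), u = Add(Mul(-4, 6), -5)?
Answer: Add(Rational(3611, 11), Mul(Rational(-5338, 55), I, Pow(30, Rational(1, 2)))) ≈ Add(328.27, Mul(-531.59, I))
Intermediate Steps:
Function('O')(X) = Mul(Pow(2, Rational(1, 2)), Pow(X, Rational(1, 2))) (Function('O')(X) = Pow(Mul(2, X), Rational(1, 2)) = Mul(Pow(2, Rational(1, 2)), Pow(X, Rational(1, 2))))
u = -29 (u = Add(-24, -5) = -29)
Function('p')(f, K) = Mul(Pow(Add(5, f), -1), Add(-29, f)) (Function('p')(f, K) = Mul(Add(f, -29), Pow(Add(f, 5), -1)) = Mul(Add(-29, f), Pow(Add(5, f), -1)) = Mul(Pow(Add(5, f), -1), Add(-29, f)))
Mul(Function('p')(Function('O')(-15), 86), -157) = Mul(Mul(Pow(Add(5, Mul(Pow(2, Rational(1, 2)), Pow(-15, Rational(1, 2)))), -1), Add(-29, Mul(Pow(2, Rational(1, 2)), Pow(-15, Rational(1, 2))))), -157) = Mul(Mul(Pow(Add(5, Mul(Pow(2, Rational(1, 2)), Mul(I, Pow(15, Rational(1, 2))))), -1), Add(-29, Mul(Pow(2, Rational(1, 2)), Mul(I, Pow(15, Rational(1, 2)))))), -157) = Mul(Mul(Pow(Add(5, Mul(I, Pow(30, Rational(1, 2)))), -1), Add(-29, Mul(I, Pow(30, Rational(1, 2))))), -157) = Mul(-157, Pow(Add(5, Mul(I, Pow(30, Rational(1, 2)))), -1), Add(-29, Mul(I, Pow(30, Rational(1, 2)))))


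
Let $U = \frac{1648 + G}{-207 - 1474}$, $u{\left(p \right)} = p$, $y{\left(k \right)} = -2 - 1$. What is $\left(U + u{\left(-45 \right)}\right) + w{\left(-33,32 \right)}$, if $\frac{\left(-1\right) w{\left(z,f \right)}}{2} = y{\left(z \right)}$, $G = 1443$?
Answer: $- \frac{68650}{1681} \approx -40.839$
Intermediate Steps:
$y{\left(k \right)} = -3$
$w{\left(z,f \right)} = 6$ ($w{\left(z,f \right)} = \left(-2\right) \left(-3\right) = 6$)
$U = - \frac{3091}{1681}$ ($U = \frac{1648 + 1443}{-207 - 1474} = \frac{3091}{-1681} = 3091 \left(- \frac{1}{1681}\right) = - \frac{3091}{1681} \approx -1.8388$)
$\left(U + u{\left(-45 \right)}\right) + w{\left(-33,32 \right)} = \left(- \frac{3091}{1681} - 45\right) + 6 = - \frac{78736}{1681} + 6 = - \frac{68650}{1681}$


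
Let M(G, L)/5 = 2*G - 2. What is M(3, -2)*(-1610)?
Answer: -32200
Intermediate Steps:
M(G, L) = -10 + 10*G (M(G, L) = 5*(2*G - 2) = 5*(-2 + 2*G) = -10 + 10*G)
M(3, -2)*(-1610) = (-10 + 10*3)*(-1610) = (-10 + 30)*(-1610) = 20*(-1610) = -32200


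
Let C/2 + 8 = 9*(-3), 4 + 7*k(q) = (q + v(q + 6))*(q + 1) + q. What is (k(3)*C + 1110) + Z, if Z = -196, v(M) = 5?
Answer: 604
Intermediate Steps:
k(q) = -4/7 + q/7 + (1 + q)*(5 + q)/7 (k(q) = -4/7 + ((q + 5)*(q + 1) + q)/7 = -4/7 + ((5 + q)*(1 + q) + q)/7 = -4/7 + ((1 + q)*(5 + q) + q)/7 = -4/7 + (q + (1 + q)*(5 + q))/7 = -4/7 + (q/7 + (1 + q)*(5 + q)/7) = -4/7 + q/7 + (1 + q)*(5 + q)/7)
C = -70 (C = -16 + 2*(9*(-3)) = -16 + 2*(-27) = -16 - 54 = -70)
(k(3)*C + 1110) + Z = ((⅐ + 3 + (⅐)*3²)*(-70) + 1110) - 196 = ((⅐ + 3 + (⅐)*9)*(-70) + 1110) - 196 = ((⅐ + 3 + 9/7)*(-70) + 1110) - 196 = ((31/7)*(-70) + 1110) - 196 = (-310 + 1110) - 196 = 800 - 196 = 604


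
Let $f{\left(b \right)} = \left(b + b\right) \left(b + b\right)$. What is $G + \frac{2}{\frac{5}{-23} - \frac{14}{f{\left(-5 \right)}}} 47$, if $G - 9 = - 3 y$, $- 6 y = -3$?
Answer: $- \frac{210035}{822} \approx -255.52$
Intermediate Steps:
$y = \frac{1}{2}$ ($y = \left(- \frac{1}{6}\right) \left(-3\right) = \frac{1}{2} \approx 0.5$)
$f{\left(b \right)} = 4 b^{2}$ ($f{\left(b \right)} = 2 b 2 b = 4 b^{2}$)
$G = \frac{15}{2}$ ($G = 9 - \frac{3}{2} = \frac{15}{2} \approx 7.5$)
$G + \frac{2}{\frac{5}{-23} - \frac{14}{f{\left(-5 \right)}}} 47 = \frac{15}{2} + \frac{2}{\frac{5}{-23} - \frac{14}{4 \left(-5\right)^{2}}} \cdot 47 = \frac{15}{2} + \frac{2}{5 \left(- \frac{1}{23}\right) - \frac{14}{4 \cdot 25}} \cdot 47 = \frac{15}{2} + \frac{2}{- \frac{5}{23} - \frac{14}{100}} \cdot 47 = \frac{15}{2} + \frac{2}{- \frac{5}{23} - \frac{7}{50}} \cdot 47 = \frac{15}{2} + \frac{2}{- \frac{411}{1150}} \cdot 47 = \frac{15}{2} + 2 \left(- \frac{1150}{411}\right) 47 = \frac{15}{2} - \frac{108100}{411} = - \frac{210035}{822}$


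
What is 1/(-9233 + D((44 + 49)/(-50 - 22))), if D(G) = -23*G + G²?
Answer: -576/5300135 ≈ -0.00010868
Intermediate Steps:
D(G) = G² - 23*G
1/(-9233 + D((44 + 49)/(-50 - 22))) = 1/(-9233 + ((44 + 49)/(-50 - 22))*(-23 + (44 + 49)/(-50 - 22))) = 1/(-9233 + (93/(-72))*(-23 + 93/(-72))) = 1/(-9233 + (93*(-1/72))*(-23 + 93*(-1/72))) = 1/(-9233 - 31*(-23 - 31/24)/24) = 1/(-9233 - 31/24*(-583/24)) = 1/(-9233 + 18073/576) = 1/(-5300135/576) = -576/5300135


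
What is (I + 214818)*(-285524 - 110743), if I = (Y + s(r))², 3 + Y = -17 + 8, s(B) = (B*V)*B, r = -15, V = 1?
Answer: -103103521929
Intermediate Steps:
s(B) = B² (s(B) = (B*1)*B = B*B = B²)
Y = -12 (Y = -3 + (-17 + 8) = -3 - 9 = -12)
I = 45369 (I = (-12 + (-15)²)² = (-12 + 225)² = 213² = 45369)
(I + 214818)*(-285524 - 110743) = (45369 + 214818)*(-285524 - 110743) = 260187*(-396267) = -103103521929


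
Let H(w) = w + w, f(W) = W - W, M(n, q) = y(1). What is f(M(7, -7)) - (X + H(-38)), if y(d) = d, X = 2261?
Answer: -2185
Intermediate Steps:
M(n, q) = 1
f(W) = 0
H(w) = 2*w
f(M(7, -7)) - (X + H(-38)) = 0 - (2261 + 2*(-38)) = 0 - (2261 - 76) = 0 - 1*2185 = 0 - 2185 = -2185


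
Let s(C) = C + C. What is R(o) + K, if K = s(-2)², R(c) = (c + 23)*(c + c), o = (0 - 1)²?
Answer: 64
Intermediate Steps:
s(C) = 2*C
o = 1 (o = (-1)² = 1)
R(c) = 2*c*(23 + c) (R(c) = (23 + c)*(2*c) = 2*c*(23 + c))
K = 16 (K = (2*(-2))² = (-4)² = 16)
R(o) + K = 2*1*(23 + 1) + 16 = 2*1*24 + 16 = 48 + 16 = 64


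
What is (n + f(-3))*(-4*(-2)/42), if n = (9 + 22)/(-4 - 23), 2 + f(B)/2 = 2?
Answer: -124/567 ≈ -0.21869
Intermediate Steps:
f(B) = 0 (f(B) = -4 + 2*2 = -4 + 4 = 0)
n = -31/27 (n = 31/(-27) = 31*(-1/27) = -31/27 ≈ -1.1481)
(n + f(-3))*(-4*(-2)/42) = (-31/27 + 0)*(-4*(-2)/42) = -248/(27*42) = -31/27*4/21 = -124/567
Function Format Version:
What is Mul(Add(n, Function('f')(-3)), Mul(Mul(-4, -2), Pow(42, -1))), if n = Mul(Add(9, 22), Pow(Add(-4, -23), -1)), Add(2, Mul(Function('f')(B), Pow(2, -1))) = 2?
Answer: Rational(-124, 567) ≈ -0.21869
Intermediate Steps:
Function('f')(B) = 0 (Function('f')(B) = Add(-4, Mul(2, 2)) = Add(-4, 4) = 0)
n = Rational(-31, 27) (n = Mul(31, Pow(-27, -1)) = Mul(31, Rational(-1, 27)) = Rational(-31, 27) ≈ -1.1481)
Mul(Add(n, Function('f')(-3)), Mul(Mul(-4, -2), Pow(42, -1))) = Mul(Add(Rational(-31, 27), 0), Mul(Mul(-4, -2), Pow(42, -1))) = Mul(Rational(-31, 27), Mul(8, Rational(1, 42))) = Mul(Rational(-31, 27), Rational(4, 21)) = Rational(-124, 567)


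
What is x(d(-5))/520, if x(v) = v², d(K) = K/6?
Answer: 5/3744 ≈ 0.0013355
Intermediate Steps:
d(K) = K/6 (d(K) = K*(⅙) = K/6)
x(d(-5))/520 = ((⅙)*(-5))²/520 = (-⅚)²*(1/520) = (25/36)*(1/520) = 5/3744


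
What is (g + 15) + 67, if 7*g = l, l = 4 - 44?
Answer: 534/7 ≈ 76.286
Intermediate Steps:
l = -40
g = -40/7 (g = (1/7)*(-40) = -40/7 ≈ -5.7143)
(g + 15) + 67 = (-40/7 + 15) + 67 = 65/7 + 67 = 534/7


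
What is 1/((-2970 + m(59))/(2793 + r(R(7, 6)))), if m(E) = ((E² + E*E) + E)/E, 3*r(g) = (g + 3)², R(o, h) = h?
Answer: -2820/2851 ≈ -0.98913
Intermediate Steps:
r(g) = (3 + g)²/3 (r(g) = (g + 3)²/3 = (3 + g)²/3)
m(E) = (E + 2*E²)/E (m(E) = ((E² + E²) + E)/E = (2*E² + E)/E = (E + 2*E²)/E)
1/((-2970 + m(59))/(2793 + r(R(7, 6)))) = 1/((-2970 + (1 + 2*59))/(2793 + (3 + 6)²/3)) = 1/((-2970 + (1 + 118))/(2793 + (⅓)*9²)) = 1/((-2970 + 119)/(2793 + (⅓)*81)) = 1/(-2851/(2793 + 27)) = 1/(-2851/2820) = -2820/2851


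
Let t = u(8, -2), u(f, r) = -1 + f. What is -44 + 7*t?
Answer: 5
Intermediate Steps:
t = 7 (t = -1 + 8 = 7)
-44 + 7*t = -44 + 7*7 = -44 + 49 = 5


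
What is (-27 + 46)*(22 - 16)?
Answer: 114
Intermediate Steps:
(-27 + 46)*(22 - 16) = 19*6 = 114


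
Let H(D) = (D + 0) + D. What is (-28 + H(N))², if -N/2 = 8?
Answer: 3600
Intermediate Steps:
N = -16 (N = -2*8 = -16)
H(D) = 2*D (H(D) = D + D = 2*D)
(-28 + H(N))² = (-28 + 2*(-16))² = (-28 - 32)² = (-60)² = 3600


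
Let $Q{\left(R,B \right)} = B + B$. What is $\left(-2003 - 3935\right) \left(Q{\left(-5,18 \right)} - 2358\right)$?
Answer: $13788036$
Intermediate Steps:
$Q{\left(R,B \right)} = 2 B$
$\left(-2003 - 3935\right) \left(Q{\left(-5,18 \right)} - 2358\right) = \left(-2003 - 3935\right) \left(2 \cdot 18 - 2358\right) = - 5938 \left(36 - 2358\right) = \left(-5938\right) \left(-2322\right) = 13788036$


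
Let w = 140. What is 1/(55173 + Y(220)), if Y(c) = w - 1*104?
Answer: 1/55209 ≈ 1.8113e-5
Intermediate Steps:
Y(c) = 36 (Y(c) = 140 - 1*104 = 140 - 104 = 36)
1/(55173 + Y(220)) = 1/(55173 + 36) = 1/55209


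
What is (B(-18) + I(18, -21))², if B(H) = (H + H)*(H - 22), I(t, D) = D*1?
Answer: 2013561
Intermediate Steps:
I(t, D) = D
B(H) = 2*H*(-22 + H) (B(H) = (2*H)*(-22 + H) = 2*H*(-22 + H))
(B(-18) + I(18, -21))² = (2*(-18)*(-22 - 18) - 21)² = (2*(-18)*(-40) - 21)² = (1440 - 21)² = 1419² = 2013561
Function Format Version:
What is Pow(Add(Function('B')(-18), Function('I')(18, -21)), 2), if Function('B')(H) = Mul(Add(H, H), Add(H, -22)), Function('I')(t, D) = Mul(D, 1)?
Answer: 2013561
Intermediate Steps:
Function('I')(t, D) = D
Function('B')(H) = Mul(2, H, Add(-22, H)) (Function('B')(H) = Mul(Mul(2, H), Add(-22, H)) = Mul(2, H, Add(-22, H)))
Pow(Add(Function('B')(-18), Function('I')(18, -21)), 2) = Pow(Add(Mul(2, -18, Add(-22, -18)), -21), 2) = Pow(Add(Mul(2, -18, -40), -21), 2) = Pow(Add(1440, -21), 2) = Pow(1419, 2) = 2013561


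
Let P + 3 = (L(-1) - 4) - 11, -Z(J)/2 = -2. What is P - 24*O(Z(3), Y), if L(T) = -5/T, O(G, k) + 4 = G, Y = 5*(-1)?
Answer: -13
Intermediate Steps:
Z(J) = 4 (Z(J) = -2*(-2) = 4)
Y = -5
O(G, k) = -4 + G
P = -13 (P = -3 + ((-5/(-1) - 4) - 11) = -3 + ((-5*(-1) - 4) - 11) = -3 + ((5 - 4) - 11) = -3 + (1 - 11) = -3 - 10 = -13)
P - 24*O(Z(3), Y) = -13 - 24*(-4 + 4) = -13 - 24*0 = -13 + 0 = -13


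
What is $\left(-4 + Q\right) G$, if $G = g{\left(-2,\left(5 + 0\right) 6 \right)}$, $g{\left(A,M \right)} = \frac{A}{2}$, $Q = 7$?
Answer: $-3$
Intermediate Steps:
$g{\left(A,M \right)} = \frac{A}{2}$ ($g{\left(A,M \right)} = A \frac{1}{2} = \frac{A}{2}$)
$G = -1$ ($G = \frac{1}{2} \left(-2\right) = -1$)
$\left(-4 + Q\right) G = \left(-4 + 7\right) \left(-1\right) = 3 \left(-1\right) = -3$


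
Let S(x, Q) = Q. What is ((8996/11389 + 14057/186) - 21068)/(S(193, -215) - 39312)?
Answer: 44467713643/83732178558 ≈ 0.53107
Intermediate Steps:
((8996/11389 + 14057/186) - 21068)/(S(193, -215) - 39312) = ((8996/11389 + 14057/186) - 21068)/(-215 - 39312) = ((8996*(1/11389) + 14057*(1/186)) - 21068)/(-39527) = ((8996/11389 + 14057/186) - 21068)*(-1/39527) = (161768429/2118354 - 21068)*(-1/39527) = -44467713643/2118354*(-1/39527) = 44467713643/83732178558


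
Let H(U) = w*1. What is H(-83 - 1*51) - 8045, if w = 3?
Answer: -8042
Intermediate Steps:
H(U) = 3 (H(U) = 3*1 = 3)
H(-83 - 1*51) - 8045 = 3 - 8045 = -8042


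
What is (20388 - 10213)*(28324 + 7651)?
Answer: 366045625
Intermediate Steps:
(20388 - 10213)*(28324 + 7651) = 10175*35975 = 366045625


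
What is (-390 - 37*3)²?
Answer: 251001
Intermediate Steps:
(-390 - 37*3)² = (-390 - 111)² = (-501)² = 251001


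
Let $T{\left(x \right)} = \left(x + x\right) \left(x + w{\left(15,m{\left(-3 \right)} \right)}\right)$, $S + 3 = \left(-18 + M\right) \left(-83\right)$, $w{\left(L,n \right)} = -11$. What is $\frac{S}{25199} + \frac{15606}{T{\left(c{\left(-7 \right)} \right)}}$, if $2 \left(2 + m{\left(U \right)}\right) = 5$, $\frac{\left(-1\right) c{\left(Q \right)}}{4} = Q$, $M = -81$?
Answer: $\frac{11796333}{705572} \approx 16.719$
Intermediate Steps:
$c{\left(Q \right)} = - 4 Q$
$m{\left(U \right)} = \frac{1}{2}$ ($m{\left(U \right)} = -2 + \frac{1}{2} \cdot 5 = -2 + \frac{5}{2} = \frac{1}{2}$)
$S = 8214$ ($S = -3 + \left(-18 - 81\right) \left(-83\right) = -3 - -8217 = -3 + 8217 = 8214$)
$T{\left(x \right)} = 2 x \left(-11 + x\right)$ ($T{\left(x \right)} = \left(x + x\right) \left(x - 11\right) = 2 x \left(-11 + x\right)$)
$\frac{S}{25199} + \frac{15606}{T{\left(c{\left(-7 \right)} \right)}} = \frac{8214}{25199} + \frac{15606}{2 \left(\left(-4\right) \left(-7\right)\right) \left(-11 - -28\right)} = 8214 \cdot \frac{1}{25199} + \frac{15606}{2 \cdot 28 \left(-11 + 28\right)} = \frac{8214}{25199} + \frac{15606}{2 \cdot 28 \cdot 17} = \frac{8214}{25199} + \frac{15606}{952} = \frac{8214}{25199} + 15606 \cdot \frac{1}{952} = \frac{8214}{25199} + \frac{459}{28} = \frac{11796333}{705572}$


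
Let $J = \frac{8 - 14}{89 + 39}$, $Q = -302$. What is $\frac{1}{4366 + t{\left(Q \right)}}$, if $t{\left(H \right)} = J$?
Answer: $\frac{64}{279421} \approx 0.00022905$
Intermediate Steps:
$J = - \frac{3}{64}$ ($J = - \frac{6}{128} = \left(-6\right) \frac{1}{128} = - \frac{3}{64} \approx -0.046875$)
$t{\left(H \right)} = - \frac{3}{64}$
$\frac{1}{4366 + t{\left(Q \right)}} = \frac{1}{4366 - \frac{3}{64}} = \frac{1}{\frac{279421}{64}} = \frac{64}{279421}$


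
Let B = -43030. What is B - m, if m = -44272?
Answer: 1242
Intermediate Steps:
B - m = -43030 - 1*(-44272) = -43030 + 44272 = 1242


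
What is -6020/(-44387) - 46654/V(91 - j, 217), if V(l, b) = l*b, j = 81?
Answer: -146983407/6879985 ≈ -21.364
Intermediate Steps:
V(l, b) = b*l
-6020/(-44387) - 46654/V(91 - j, 217) = -6020/(-44387) - 46654*1/(217*(91 - 1*81)) = -6020*(-1/44387) - 46654*1/(217*(91 - 81)) = 860/6341 - 46654/(217*10) = 860/6341 - 46654/2170 = 860/6341 - 46654*1/2170 = 860/6341 - 23327/1085 = -146983407/6879985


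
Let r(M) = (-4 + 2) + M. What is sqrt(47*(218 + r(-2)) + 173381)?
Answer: sqrt(183439) ≈ 428.30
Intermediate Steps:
r(M) = -2 + M
sqrt(47*(218 + r(-2)) + 173381) = sqrt(47*(218 + (-2 - 2)) + 173381) = sqrt(47*(218 - 4) + 173381) = sqrt(47*214 + 173381) = sqrt(10058 + 173381) = sqrt(183439)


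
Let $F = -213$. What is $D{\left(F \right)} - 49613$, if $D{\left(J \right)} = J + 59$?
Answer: $-49767$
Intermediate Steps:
$D{\left(J \right)} = 59 + J$
$D{\left(F \right)} - 49613 = \left(59 - 213\right) - 49613 = -154 - 49613 = -49767$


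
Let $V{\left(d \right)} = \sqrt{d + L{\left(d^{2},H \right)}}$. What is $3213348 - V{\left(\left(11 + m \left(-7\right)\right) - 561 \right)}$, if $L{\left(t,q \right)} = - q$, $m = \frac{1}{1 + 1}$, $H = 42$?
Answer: $3213348 - \frac{i \sqrt{2382}}{2} \approx 3.2133 \cdot 10^{6} - 24.403 i$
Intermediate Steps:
$m = \frac{1}{2} \approx 0.5$
$V{\left(d \right)} = \sqrt{-42 + d}$ ($V{\left(d \right)} = \sqrt{d - 42} = \sqrt{-42 + d}$)
$3213348 - V{\left(\left(11 + m \left(-7\right)\right) - 561 \right)} = 3213348 - \sqrt{-42 + \left(\left(11 + \frac{1}{2} \left(-7\right)\right) - 561\right)} = 3213348 - \sqrt{-42 + \left(\left(11 - \frac{7}{2}\right) - 561\right)} = 3213348 - \sqrt{-42 + \left(\frac{15}{2} - 561\right)} = 3213348 - \sqrt{-42 - \frac{1107}{2}} = 3213348 - \sqrt{- \frac{1191}{2}} = 3213348 - \frac{i \sqrt{2382}}{2}$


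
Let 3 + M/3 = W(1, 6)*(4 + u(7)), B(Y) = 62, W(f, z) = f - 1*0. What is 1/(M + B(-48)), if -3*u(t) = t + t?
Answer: 1/51 ≈ 0.019608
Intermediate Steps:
W(f, z) = f (W(f, z) = f + 0 = f)
u(t) = -2*t/3 (u(t) = -(t + t)/3 = -2*t/3)
M = -11 (M = -9 + 3*(1*(4 - ⅔*7)) = -9 + 3*(1*(4 - 14/3)) = -9 + 3*(1*(-⅔)) = -9 + 3*(-⅔) = -9 - 2 = -11)
1/(M + B(-48)) = 1/(-11 + 62) = 1/51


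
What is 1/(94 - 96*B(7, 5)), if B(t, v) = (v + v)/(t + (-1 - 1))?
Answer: -1/98 ≈ -0.010204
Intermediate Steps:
B(t, v) = 2*v/(-2 + t) (B(t, v) = (2*v)/(t - 2) = (2*v)/(-2 + t) = 2*v/(-2 + t))
1/(94 - 96*B(7, 5)) = 1/(94 - 192*5/(-2 + 7)) = 1/(94 - 192*5/5) = 1/(94 - 96*2) = 1/(94 - 192) = 1/(-98) = -1/98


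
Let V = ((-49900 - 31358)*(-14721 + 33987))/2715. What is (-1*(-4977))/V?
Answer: -1501395/173946292 ≈ -0.0086314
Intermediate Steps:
V = -521838876/905 (V = -81258*19266*(1/2715) = -1565516628*1/2715 = -521838876/905 ≈ -5.7662e+5)
(-1*(-4977))/V = (-1*(-4977))/(-521838876/905) = 4977*(-905/521838876) = -1501395/173946292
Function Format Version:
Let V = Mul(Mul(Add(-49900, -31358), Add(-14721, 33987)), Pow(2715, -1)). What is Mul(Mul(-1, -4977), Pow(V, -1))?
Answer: Rational(-1501395, 173946292) ≈ -0.0086314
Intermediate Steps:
V = Rational(-521838876, 905) (V = Mul(Mul(-81258, 19266), Rational(1, 2715)) = Mul(-1565516628, Rational(1, 2715)) = Rational(-521838876, 905) ≈ -5.7662e+5)
Mul(Mul(-1, -4977), Pow(V, -1)) = Mul(Mul(-1, -4977), Pow(Rational(-521838876, 905), -1)) = Mul(4977, Rational(-905, 521838876)) = Rational(-1501395, 173946292)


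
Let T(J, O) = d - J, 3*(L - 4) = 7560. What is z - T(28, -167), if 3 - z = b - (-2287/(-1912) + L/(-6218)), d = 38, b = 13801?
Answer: -82075688325/5944408 ≈ -13807.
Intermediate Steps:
L = 2524 (L = 4 + (⅓)*7560 = 4 + 2520 = 2524)
T(J, O) = 38 - J
z = -82016244245/5944408 (z = 3 - (13801 - (-2287/(-1912) + 2524/(-6218))) = 3 - (13801 - (-2287*(-1/1912) + 2524*(-1/6218))) = 3 - (13801 - (2287/1912 - 1262/3109)) = 3 - (13801 - 1*4697339/5944408) = 3 - (13801 - 4697339/5944408) = 3 - 1*82034077469/5944408 = 3 - 82034077469/5944408 = -82016244245/5944408 ≈ -13797.)
z - T(28, -167) = -82016244245/5944408 - (38 - 1*28) = -82016244245/5944408 - (38 - 28) = -82016244245/5944408 - 1*10 = -82016244245/5944408 - 10 = -82075688325/5944408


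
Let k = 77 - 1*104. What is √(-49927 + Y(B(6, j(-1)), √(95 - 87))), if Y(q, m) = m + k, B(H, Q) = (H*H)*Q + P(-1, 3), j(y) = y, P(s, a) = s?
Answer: √(-49954 + 2*√2) ≈ 223.5*I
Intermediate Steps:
k = -27 (k = 77 - 104 = -27)
B(H, Q) = -1 + Q*H² (B(H, Q) = (H*H)*Q - 1 = H²*Q - 1 = Q*H² - 1 = -1 + Q*H²)
Y(q, m) = -27 + m (Y(q, m) = m - 27 = -27 + m)
√(-49927 + Y(B(6, j(-1)), √(95 - 87))) = √(-49927 + (-27 + √(95 - 87))) = √(-49927 + (-27 + √8)) = √(-49927 + (-27 + 2*√2)) = √(-49954 + 2*√2)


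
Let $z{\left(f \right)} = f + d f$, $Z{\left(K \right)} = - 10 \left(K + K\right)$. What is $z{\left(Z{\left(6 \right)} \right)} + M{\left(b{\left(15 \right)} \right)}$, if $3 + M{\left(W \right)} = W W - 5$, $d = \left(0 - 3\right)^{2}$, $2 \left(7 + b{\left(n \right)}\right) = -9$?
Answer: $- \frac{4303}{4} \approx -1075.8$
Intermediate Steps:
$b{\left(n \right)} = - \frac{23}{2}$ ($b{\left(n \right)} = -7 + \frac{1}{2} \left(-9\right) = -7 - \frac{9}{2} = - \frac{23}{2}$)
$d = 9$ ($d = \left(-3\right)^{2} = 9$)
$M{\left(W \right)} = -8 + W^{2}$ ($M{\left(W \right)} = -3 + \left(W W - 5\right) = -3 + \left(W^{2} - 5\right) = -3 + \left(-5 + W^{2}\right) = -8 + W^{2}$)
$Z{\left(K \right)} = - 20 K$ ($Z{\left(K \right)} = - 10 \cdot 2 K = - 20 K$)
$z{\left(f \right)} = 10 f$ ($z{\left(f \right)} = f + 9 f = 10 f$)
$z{\left(Z{\left(6 \right)} \right)} + M{\left(b{\left(15 \right)} \right)} = 10 \left(\left(-20\right) 6\right) - \left(8 - \left(- \frac{23}{2}\right)^{2}\right) = 10 \left(-120\right) + \left(-8 + \frac{529}{4}\right) = -1200 + \frac{497}{4} = - \frac{4303}{4}$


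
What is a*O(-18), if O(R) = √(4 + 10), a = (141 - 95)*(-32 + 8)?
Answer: -1104*√14 ≈ -4130.8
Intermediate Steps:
a = -1104 (a = 46*(-24) = -1104)
O(R) = √14
a*O(-18) = -1104*√14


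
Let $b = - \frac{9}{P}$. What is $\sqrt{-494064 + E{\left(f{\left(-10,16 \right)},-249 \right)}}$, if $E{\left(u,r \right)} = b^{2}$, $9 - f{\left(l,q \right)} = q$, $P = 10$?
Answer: $\frac{3 i \sqrt{5489591}}{10} \approx 702.9 i$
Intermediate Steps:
$f{\left(l,q \right)} = 9 - q$
$b = - \frac{9}{10} \approx -0.9$
$E{\left(u,r \right)} = \frac{81}{100}$ ($E{\left(u,r \right)} = \left(- \frac{9}{10}\right)^{2} = \frac{81}{100}$)
$\sqrt{-494064 + E{\left(f{\left(-10,16 \right)},-249 \right)}} = \sqrt{-494064 + \frac{81}{100}} = \sqrt{- \frac{49406319}{100}} = \frac{3 i \sqrt{5489591}}{10}$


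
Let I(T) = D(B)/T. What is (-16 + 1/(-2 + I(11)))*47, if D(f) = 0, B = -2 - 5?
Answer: -1551/2 ≈ -775.50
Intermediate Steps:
B = -7
I(T) = 0 (I(T) = 0/T = 0)
(-16 + 1/(-2 + I(11)))*47 = (-16 + 1/(-2 + 0))*47 = (-16 + 1/(-2))*47 = (-16 - ½)*47 = -33/2*47 = -1551/2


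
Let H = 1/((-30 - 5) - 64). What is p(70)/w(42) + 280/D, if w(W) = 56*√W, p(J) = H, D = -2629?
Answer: -280/2629 - √42/232848 ≈ -0.10653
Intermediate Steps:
H = -1/99 (H = 1/(-35 - 64) = 1/(-99) = -1/99 ≈ -0.010101)
p(J) = -1/99
p(70)/w(42) + 280/D = -√42/2352/99 + 280/(-2629) = -√42/232848 + 280*(-1/2629) = -√42/232848 - 280/2629 = -280/2629 - √42/232848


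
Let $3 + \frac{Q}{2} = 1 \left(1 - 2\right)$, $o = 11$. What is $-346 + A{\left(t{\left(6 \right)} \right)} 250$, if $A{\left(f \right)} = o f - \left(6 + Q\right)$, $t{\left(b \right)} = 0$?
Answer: $154$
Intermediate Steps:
$Q = -8$ ($Q = -6 + 2 \cdot 1 \left(1 - 2\right) = -6 + 2 \cdot 1 \left(-1\right) = -6 + 2 \left(-1\right) = -6 - 2 = -8$)
$A{\left(f \right)} = 2 + 11 f$ ($A{\left(f \right)} = 11 f - -2 = 11 f + \left(-6 + 8\right) = 11 f + 2 = 2 + 11 f$)
$-346 + A{\left(t{\left(6 \right)} \right)} 250 = -346 + \left(2 + 11 \cdot 0\right) 250 = -346 + \left(2 + 0\right) 250 = -346 + 2 \cdot 250 = -346 + 500 = 154$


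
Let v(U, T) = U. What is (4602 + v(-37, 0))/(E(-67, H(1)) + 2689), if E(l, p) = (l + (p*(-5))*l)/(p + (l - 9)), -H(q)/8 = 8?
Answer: 639100/397967 ≈ 1.6059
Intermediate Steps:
H(q) = -64 (H(q) = -8*8 = -64)
E(l, p) = (l - 5*l*p)/(-9 + l + p) (E(l, p) = (l + (-5*p)*l)/(p + (-9 + l)) = (l - 5*l*p)/(-9 + l + p))
(4602 + v(-37, 0))/(E(-67, H(1)) + 2689) = (4602 - 37)/(-67*(1 - 5*(-64))/(-9 - 67 - 64) + 2689) = 4565/(-67*(1 + 320)/(-140) + 2689) = 4565/(-67*(-1/140)*321 + 2689) = 4565/(21507/140 + 2689) = 4565/(397967/140) = 4565*(140/397967) = 639100/397967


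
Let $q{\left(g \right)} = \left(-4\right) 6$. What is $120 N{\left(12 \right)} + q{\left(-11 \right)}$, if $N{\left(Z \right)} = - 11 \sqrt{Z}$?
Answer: $-24 - 2640 \sqrt{3} \approx -4596.6$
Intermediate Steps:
$q{\left(g \right)} = -24$
$120 N{\left(12 \right)} + q{\left(-11 \right)} = 120 \left(- 11 \sqrt{12}\right) - 24 = 120 \left(- 11 \cdot 2 \sqrt{3}\right) - 24 = 120 \left(- 22 \sqrt{3}\right) - 24 = - 2640 \sqrt{3} - 24 = -24 - 2640 \sqrt{3}$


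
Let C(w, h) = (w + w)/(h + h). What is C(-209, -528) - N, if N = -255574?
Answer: 12267571/48 ≈ 2.5557e+5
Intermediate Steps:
C(w, h) = w/h (C(w, h) = (2*w)/((2*h)) = (2*w)*(1/(2*h)) = w/h)
C(-209, -528) - N = -209/(-528) - 1*(-255574) = -209*(-1/528) + 255574 = 19/48 + 255574 = 12267571/48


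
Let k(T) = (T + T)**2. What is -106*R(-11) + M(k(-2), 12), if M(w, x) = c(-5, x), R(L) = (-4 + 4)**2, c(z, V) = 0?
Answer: 0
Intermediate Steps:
k(T) = 4*T**2 (k(T) = (2*T)**2 = 4*T**2)
R(L) = 0 (R(L) = 0**2 = 0)
M(w, x) = 0
-106*R(-11) + M(k(-2), 12) = -106*0 + 0 = 0 + 0 = 0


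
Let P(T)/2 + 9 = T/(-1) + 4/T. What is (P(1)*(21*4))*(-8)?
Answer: 8064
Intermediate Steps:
P(T) = -18 - 2*T + 8/T (P(T) = -18 + 2*(T/(-1) + 4/T) = -18 + 2*(T*(-1) + 4/T) = -18 + 2*(-T + 4/T) = -18 + (-2*T + 8/T) = -18 - 2*T + 8/T)
(P(1)*(21*4))*(-8) = ((-18 - 2*1 + 8/1)*(21*4))*(-8) = ((-18 - 2 + 8*1)*84)*(-8) = ((-18 - 2 + 8)*84)*(-8) = -12*84*(-8) = -1008*(-8) = 8064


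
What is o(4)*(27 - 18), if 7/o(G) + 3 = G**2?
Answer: 63/13 ≈ 4.8462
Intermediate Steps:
o(G) = 7/(-3 + G**2)
o(4)*(27 - 18) = (7/(-3 + 4**2))*(27 - 18) = (7/(-3 + 16))*9 = (7/13)*9 = 63/13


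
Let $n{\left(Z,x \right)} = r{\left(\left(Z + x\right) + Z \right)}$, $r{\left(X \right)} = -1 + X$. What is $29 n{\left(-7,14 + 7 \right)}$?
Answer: $174$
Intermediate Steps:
$n{\left(Z,x \right)} = -1 + x + 2 Z$ ($n{\left(Z,x \right)} = -1 + \left(\left(Z + x\right) + Z\right) = -1 + \left(x + 2 Z\right) = -1 + x + 2 Z$)
$29 n{\left(-7,14 + 7 \right)} = 29 \left(-1 + \left(14 + 7\right) + 2 \left(-7\right)\right) = 29 \left(-1 + 21 - 14\right) = 29 \cdot 6 = 174$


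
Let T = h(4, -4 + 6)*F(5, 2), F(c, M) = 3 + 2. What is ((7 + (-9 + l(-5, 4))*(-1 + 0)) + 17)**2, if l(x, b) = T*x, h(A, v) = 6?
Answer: 33489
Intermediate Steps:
F(c, M) = 5
T = 30 (T = 6*5 = 30)
l(x, b) = 30*x
((7 + (-9 + l(-5, 4))*(-1 + 0)) + 17)**2 = ((7 + (-9 + 30*(-5))*(-1 + 0)) + 17)**2 = ((7 + (-9 - 150)*(-1)) + 17)**2 = ((7 - 159*(-1)) + 17)**2 = ((7 + 159) + 17)**2 = (166 + 17)**2 = 183**2 = 33489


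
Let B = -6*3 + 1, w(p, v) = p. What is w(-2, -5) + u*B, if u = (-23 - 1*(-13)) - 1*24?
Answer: 576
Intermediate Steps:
B = -17 (B = -18 + 1 = -17)
u = -34 (u = (-23 + 13) - 24 = -10 - 24 = -34)
w(-2, -5) + u*B = -2 - 34*(-17) = -2 + 578 = 576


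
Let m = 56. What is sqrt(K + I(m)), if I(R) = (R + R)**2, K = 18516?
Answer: 2*sqrt(7765) ≈ 176.24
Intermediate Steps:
I(R) = 4*R**2 (I(R) = (2*R)**2 = 4*R**2)
sqrt(K + I(m)) = sqrt(18516 + 4*56**2) = sqrt(18516 + 4*3136) = sqrt(18516 + 12544) = sqrt(31060) = 2*sqrt(7765)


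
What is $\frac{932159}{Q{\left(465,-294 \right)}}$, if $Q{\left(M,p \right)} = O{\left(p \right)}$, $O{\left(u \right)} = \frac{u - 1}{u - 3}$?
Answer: $\frac{276851223}{295} \approx 9.3848 \cdot 10^{5}$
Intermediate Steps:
$O{\left(u \right)} = \frac{-1 + u}{-3 + u}$
$Q{\left(M,p \right)} = \frac{-1 + p}{-3 + p}$
$\frac{932159}{Q{\left(465,-294 \right)}} = \frac{932159}{\frac{1}{-3 - 294} \left(-1 - 294\right)} = \frac{932159}{\frac{1}{-297} \left(-295\right)} = \frac{932159}{\left(- \frac{1}{297}\right) \left(-295\right)} = \frac{932159}{\frac{295}{297}} = 932159 \cdot \frac{297}{295} = \frac{276851223}{295}$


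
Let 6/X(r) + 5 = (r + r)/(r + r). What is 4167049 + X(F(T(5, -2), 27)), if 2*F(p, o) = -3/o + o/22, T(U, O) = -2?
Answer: 8334095/2 ≈ 4.1670e+6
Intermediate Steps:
F(p, o) = -3/(2*o) + o/44 (F(p, o) = (-3/o + o/22)/2 = -3/(2*o) + o/44)
X(r) = -3/2 (X(r) = 6/(-5 + (r + r)/(r + r)) = 6/(-5 + (2*r)/((2*r))) = 6/(-5 + (2*r)*(1/(2*r))) = 6/(-5 + 1) = 6/(-4) = 6*(-¼) = -3/2)
4167049 + X(F(T(5, -2), 27)) = 4167049 - 3/2 = 8334095/2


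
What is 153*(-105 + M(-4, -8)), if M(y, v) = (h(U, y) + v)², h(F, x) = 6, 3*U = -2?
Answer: -15453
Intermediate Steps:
U = -⅔ (U = (⅓)*(-2) = -⅔ ≈ -0.66667)
M(y, v) = (6 + v)²
153*(-105 + M(-4, -8)) = 153*(-105 + (6 - 8)²) = 153*(-105 + (-2)²) = 153*(-105 + 4) = 153*(-101) = -15453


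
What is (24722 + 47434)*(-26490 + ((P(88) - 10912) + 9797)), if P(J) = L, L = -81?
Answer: -1997711016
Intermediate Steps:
P(J) = -81
(24722 + 47434)*(-26490 + ((P(88) - 10912) + 9797)) = (24722 + 47434)*(-26490 + ((-81 - 10912) + 9797)) = 72156*(-26490 + (-10993 + 9797)) = 72156*(-26490 - 1196) = 72156*(-27686) = -1997711016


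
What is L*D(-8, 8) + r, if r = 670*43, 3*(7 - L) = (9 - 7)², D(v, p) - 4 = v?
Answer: 86362/3 ≈ 28787.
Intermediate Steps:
D(v, p) = 4 + v
L = 17/3 (L = 7 - (9 - 7)²/3 = 7 - ⅓*2² = 7 - ⅓*4 = 7 - 4/3 = 17/3 ≈ 5.6667)
r = 28810
L*D(-8, 8) + r = 17*(4 - 8)/3 + 28810 = (17/3)*(-4) + 28810 = -68/3 + 28810 = 86362/3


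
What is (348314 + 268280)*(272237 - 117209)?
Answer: 95589334632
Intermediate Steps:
(348314 + 268280)*(272237 - 117209) = 616594*155028 = 95589334632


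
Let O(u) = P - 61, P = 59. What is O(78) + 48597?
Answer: 48595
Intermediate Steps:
O(u) = -2 (O(u) = 59 - 61 = -2)
O(78) + 48597 = -2 + 48597 = 48595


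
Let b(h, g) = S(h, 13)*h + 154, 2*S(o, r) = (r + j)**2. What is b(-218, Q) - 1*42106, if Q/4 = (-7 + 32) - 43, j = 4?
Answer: -73453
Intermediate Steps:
S(o, r) = (4 + r)**2/2 (S(o, r) = (r + 4)**2/2 = (4 + r)**2/2)
Q = -72 (Q = 4*((-7 + 32) - 43) = 4*(25 - 43) = 4*(-18) = -72)
b(h, g) = 154 + 289*h/2 (b(h, g) = ((4 + 13)**2/2)*h + 154 = ((1/2)*17**2)*h + 154 = ((1/2)*289)*h + 154 = 289*h/2 + 154 = 154 + 289*h/2)
b(-218, Q) - 1*42106 = (154 + (289/2)*(-218)) - 1*42106 = (154 - 31501) - 42106 = -31347 - 42106 = -73453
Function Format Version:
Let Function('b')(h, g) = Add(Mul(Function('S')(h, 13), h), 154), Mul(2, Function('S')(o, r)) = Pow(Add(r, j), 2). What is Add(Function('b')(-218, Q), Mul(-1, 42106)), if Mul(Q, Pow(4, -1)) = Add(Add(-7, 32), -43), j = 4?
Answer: -73453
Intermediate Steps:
Function('S')(o, r) = Mul(Rational(1, 2), Pow(Add(4, r), 2)) (Function('S')(o, r) = Mul(Rational(1, 2), Pow(Add(r, 4), 2)) = Mul(Rational(1, 2), Pow(Add(4, r), 2)))
Q = -72 (Q = Mul(4, Add(Add(-7, 32), -43)) = Mul(4, Add(25, -43)) = Mul(4, -18) = -72)
Function('b')(h, g) = Add(154, Mul(Rational(289, 2), h)) (Function('b')(h, g) = Add(Mul(Mul(Rational(1, 2), Pow(Add(4, 13), 2)), h), 154) = Add(Mul(Mul(Rational(1, 2), Pow(17, 2)), h), 154) = Add(Mul(Mul(Rational(1, 2), 289), h), 154) = Add(Mul(Rational(289, 2), h), 154) = Add(154, Mul(Rational(289, 2), h)))
Add(Function('b')(-218, Q), Mul(-1, 42106)) = Add(Add(154, Mul(Rational(289, 2), -218)), Mul(-1, 42106)) = Add(Add(154, -31501), -42106) = Add(-31347, -42106) = -73453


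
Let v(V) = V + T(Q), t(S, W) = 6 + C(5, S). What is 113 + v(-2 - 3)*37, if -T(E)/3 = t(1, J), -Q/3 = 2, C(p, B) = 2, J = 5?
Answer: -960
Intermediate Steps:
Q = -6 (Q = -3*2 = -6)
t(S, W) = 8 (t(S, W) = 6 + 2 = 8)
T(E) = -24 (T(E) = -3*8 = -24)
v(V) = -24 + V (v(V) = V - 24 = -24 + V)
113 + v(-2 - 3)*37 = 113 + (-24 + (-2 - 3))*37 = 113 + (-24 - 5)*37 = 113 - 29*37 = 113 - 1073 = -960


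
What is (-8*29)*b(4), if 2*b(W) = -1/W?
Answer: 29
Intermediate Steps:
b(W) = -1/(2*W) (b(W) = (-1/W)/2 = -1/(2*W))
(-8*29)*b(4) = (-8*29)*(-½/4) = -(-116)/4 = -232*(-⅛) = 29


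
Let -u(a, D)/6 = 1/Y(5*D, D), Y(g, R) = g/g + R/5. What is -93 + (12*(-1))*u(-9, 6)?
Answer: -663/11 ≈ -60.273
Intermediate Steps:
Y(g, R) = 1 + R/5 (Y(g, R) = 1 + R*(⅕) = 1 + R/5)
u(a, D) = -6/(1 + D/5)
-93 + (12*(-1))*u(-9, 6) = -93 + (12*(-1))*(-30/(5 + 6)) = -93 - (-360)/11 = -93 - 12*(-30/11) = -93 + 360/11 = -663/11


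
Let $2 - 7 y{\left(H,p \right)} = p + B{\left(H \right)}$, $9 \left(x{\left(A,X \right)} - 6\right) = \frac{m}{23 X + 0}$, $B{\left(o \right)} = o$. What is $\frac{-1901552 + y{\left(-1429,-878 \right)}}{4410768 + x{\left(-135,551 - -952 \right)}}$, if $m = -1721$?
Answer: $- \frac{4140570940155}{9605990911531} \approx -0.43104$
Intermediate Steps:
$x{\left(A,X \right)} = 6 - \frac{1721}{207 X}$ ($x{\left(A,X \right)} = 6 + \frac{\left(-1721\right) \frac{1}{23 X + 0}}{9} = 6 + \frac{\left(-1721\right) \frac{1}{23 X}}{9} = 6 + \frac{\left(- \frac{1721}{23}\right) \frac{1}{X}}{9} = 6 - \frac{1721}{207 X}$)
$y{\left(H,p \right)} = \frac{2}{7} - \frac{H}{7} - \frac{p}{7}$ ($y{\left(H,p \right)} = \frac{2}{7} - \frac{p + H}{7} = \frac{2}{7} - \frac{H + p}{7} = \frac{2}{7} - \left(\frac{H}{7} + \frac{p}{7}\right) = \frac{2}{7} - \frac{H}{7} - \frac{p}{7}$)
$\frac{-1901552 + y{\left(-1429,-878 \right)}}{4410768 + x{\left(-135,551 - -952 \right)}} = \frac{-1901552 - - \frac{2309}{7}}{4410768 + \left(6 - \frac{1721}{207 \left(551 - -952\right)}\right)} = \frac{-1901552 + \left(\frac{2}{7} + \frac{1429}{7} + \frac{878}{7}\right)}{4410768 + \left(6 - \frac{1721}{207 \left(551 + 952\right)}\right)} = \frac{-1901552 + \frac{2309}{7}}{4410768 + \left(6 - \frac{1721}{207 \cdot 1503}\right)} = - \frac{13308555}{7 \left(4410768 + \left(6 - \frac{1721}{311121}\right)\right)} = - \frac{13308555}{7 \left(4410768 + \frac{1865005}{311121}\right)} = - \frac{13308555}{7 \cdot \frac{1372284415933}{311121}} = \left(- \frac{13308555}{7}\right) \frac{311121}{1372284415933} = - \frac{4140570940155}{9605990911531}$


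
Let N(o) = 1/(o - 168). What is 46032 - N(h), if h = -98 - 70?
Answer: 15466753/336 ≈ 46032.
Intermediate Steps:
h = -168
N(o) = 1/(-168 + o)
46032 - N(h) = 46032 - 1/(-168 - 168) = 46032 - 1/(-336) = 46032 - 1*(-1/336) = 46032 + 1/336 = 15466753/336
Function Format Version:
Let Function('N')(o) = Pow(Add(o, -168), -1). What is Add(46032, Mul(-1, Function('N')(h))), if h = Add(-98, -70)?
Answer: Rational(15466753, 336) ≈ 46032.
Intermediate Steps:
h = -168
Function('N')(o) = Pow(Add(-168, o), -1)
Add(46032, Mul(-1, Function('N')(h))) = Add(46032, Mul(-1, Pow(Add(-168, -168), -1))) = Add(46032, Mul(-1, Pow(-336, -1))) = Add(46032, Mul(-1, Rational(-1, 336))) = Add(46032, Rational(1, 336)) = Rational(15466753, 336)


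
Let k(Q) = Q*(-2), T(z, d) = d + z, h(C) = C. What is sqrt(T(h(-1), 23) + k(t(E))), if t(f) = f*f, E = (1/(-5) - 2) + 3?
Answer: sqrt(518)/5 ≈ 4.5519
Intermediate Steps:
E = 4/5 (E = (-1/5 - 2) + 3 = -11/5 + 3 = 4/5 ≈ 0.80000)
t(f) = f**2
k(Q) = -2*Q
sqrt(T(h(-1), 23) + k(t(E))) = sqrt((23 - 1) - 2*(4/5)**2) = sqrt(22 - 2*16/25) = sqrt(22 - 32/25) = sqrt(518/25) = sqrt(518)/5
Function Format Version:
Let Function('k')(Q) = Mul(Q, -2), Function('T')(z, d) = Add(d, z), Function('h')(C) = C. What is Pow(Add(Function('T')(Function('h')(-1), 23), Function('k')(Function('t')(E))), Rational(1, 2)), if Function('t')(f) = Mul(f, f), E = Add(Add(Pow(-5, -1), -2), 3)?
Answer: Mul(Rational(1, 5), Pow(518, Rational(1, 2))) ≈ 4.5519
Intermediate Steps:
E = Rational(4, 5) (E = Add(Add(Rational(-1, 5), -2), 3) = Add(Rational(-11, 5), 3) = Rational(4, 5) ≈ 0.80000)
Function('t')(f) = Pow(f, 2)
Function('k')(Q) = Mul(-2, Q)
Pow(Add(Function('T')(Function('h')(-1), 23), Function('k')(Function('t')(E))), Rational(1, 2)) = Pow(Add(Add(23, -1), Mul(-2, Pow(Rational(4, 5), 2))), Rational(1, 2)) = Pow(Add(22, Mul(-2, Rational(16, 25))), Rational(1, 2)) = Pow(Add(22, Rational(-32, 25)), Rational(1, 2)) = Pow(Rational(518, 25), Rational(1, 2)) = Mul(Rational(1, 5), Pow(518, Rational(1, 2)))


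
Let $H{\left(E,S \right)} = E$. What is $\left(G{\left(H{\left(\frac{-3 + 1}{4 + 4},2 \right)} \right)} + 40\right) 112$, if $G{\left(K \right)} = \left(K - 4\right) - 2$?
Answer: $3780$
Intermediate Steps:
$G{\left(K \right)} = -6 + K$ ($G{\left(K \right)} = \left(-4 + K\right) - 2 = -6 + K$)
$\left(G{\left(H{\left(\frac{-3 + 1}{4 + 4},2 \right)} \right)} + 40\right) 112 = \left(\left(-6 + \frac{-3 + 1}{4 + 4}\right) + 40\right) 112 = \left(\left(-6 - \frac{2}{8}\right) + 40\right) 112 = \left(\left(-6 - \frac{1}{4}\right) + 40\right) 112 = \left(- \frac{25}{4} + 40\right) 112 = \frac{135}{4} \cdot 112 = 3780$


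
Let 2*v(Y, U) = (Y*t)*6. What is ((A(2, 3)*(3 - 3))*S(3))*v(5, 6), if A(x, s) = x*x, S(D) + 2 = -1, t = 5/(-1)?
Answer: 0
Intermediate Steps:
t = -5 (t = 5*(-1) = -5)
S(D) = -3 (S(D) = -2 - 1 = -3)
A(x, s) = x²
v(Y, U) = -15*Y (v(Y, U) = ((Y*(-5))*6)/2 = (-5*Y*6)/2 = (-30*Y)/2 = -15*Y)
((A(2, 3)*(3 - 3))*S(3))*v(5, 6) = ((2²*(3 - 3))*(-3))*(-15*5) = ((4*0)*(-3))*(-75) = (0*(-3))*(-75) = 0*(-75) = 0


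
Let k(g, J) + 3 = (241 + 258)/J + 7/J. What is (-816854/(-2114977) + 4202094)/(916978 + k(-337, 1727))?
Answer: 1395311277654644/304482919717217 ≈ 4.5826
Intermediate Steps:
k(g, J) = -3 + 506/J (k(g, J) = -3 + ((241 + 258)/J + 7/J) = -3 + (499/J + 7/J) = -3 + 506/J)
(-816854/(-2114977) + 4202094)/(916978 + k(-337, 1727)) = (-816854/(-2114977) + 4202094)/(916978 + (-3 + 506/1727)) = (-816854*(-1/2114977) + 4202094)/(916978 + (-3 + 506*(1/1727))) = (816854/2114977 + 4202094)/(916978 + (-3 + 46/157)) = 8887332978692/(2114977*(916978 - 425/157)) = 8887332978692/(2114977*(143965121/157)) = (8887332978692/2114977)*(157/143965121) = 1395311277654644/304482919717217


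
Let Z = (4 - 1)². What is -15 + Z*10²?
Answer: 885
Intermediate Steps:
Z = 9 (Z = 3² = 9)
-15 + Z*10² = -15 + 9*10² = -15 + 9*100 = -15 + 900 = 885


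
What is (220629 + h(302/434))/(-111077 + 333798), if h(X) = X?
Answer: 47876644/48330457 ≈ 0.99061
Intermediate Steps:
(220629 + h(302/434))/(-111077 + 333798) = (220629 + 302/434)/(-111077 + 333798) = (220629 + 302*(1/434))/222721 = (220629 + 151/217)*(1/222721) = (47876644/217)*(1/222721) = 47876644/48330457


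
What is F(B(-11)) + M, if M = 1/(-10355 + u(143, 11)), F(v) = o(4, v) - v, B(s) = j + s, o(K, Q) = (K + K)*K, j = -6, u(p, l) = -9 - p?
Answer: 514842/10507 ≈ 49.000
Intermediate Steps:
o(K, Q) = 2*K² (o(K, Q) = (2*K)*K = 2*K²)
B(s) = -6 + s
F(v) = 32 - v (F(v) = 2*4² - v = 2*16 - v = 32 - v)
M = -1/10507 (M = 1/(-10355 + (-9 - 1*143)) = 1/(-10355 + (-9 - 143)) = 1/(-10355 - 152) = 1/(-10507) = -1/10507 ≈ -9.5175e-5)
F(B(-11)) + M = (32 - (-6 - 11)) - 1/10507 = (32 - 1*(-17)) - 1/10507 = (32 + 17) - 1/10507 = 49 - 1/10507 = 514842/10507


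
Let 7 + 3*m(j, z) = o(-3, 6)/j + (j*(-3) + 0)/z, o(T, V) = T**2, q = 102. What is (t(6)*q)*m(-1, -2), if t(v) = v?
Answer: -3570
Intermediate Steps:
m(j, z) = -7/3 + 3/j - j/z (m(j, z) = -7/3 + ((-3)**2/j + (j*(-3) + 0)/z)/3 = -7/3 + (9/j + (-3*j + 0)/z)/3 = -7/3 + (9/j + (-3*j)/z)/3 = -7/3 + (9/j - 3*j/z)/3 = -7/3 + (3/j - j/z) = -7/3 + 3/j - j/z)
(t(6)*q)*m(-1, -2) = (6*102)*(-7/3 + 3/(-1) - 1*(-1)/(-2)) = 612*(-7/3 + 3*(-1) - 1*(-1)*(-1/2)) = 612*(-7/3 - 3 - 1/2) = 612*(-35/6) = -3570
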